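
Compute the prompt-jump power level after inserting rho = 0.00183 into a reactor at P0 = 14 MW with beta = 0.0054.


P1/P0 = beta / (beta - rho)
P1/P0 = 0.0054 / (0.0054 - 0.00183) = 1.512605
P1 = 14 * 1.512605 = 21.176 MW

21.176


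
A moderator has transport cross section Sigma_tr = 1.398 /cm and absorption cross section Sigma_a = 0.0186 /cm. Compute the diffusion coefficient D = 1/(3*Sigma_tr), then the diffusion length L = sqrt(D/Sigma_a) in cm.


D = 1 / (3 * Sigma_tr) = 1 / (3 * 1.398) = 0.2384359 cm
L = sqrt(D / Sigma_a)
L = sqrt(0.2384359 / 0.0186)
L = 3.5804 cm

3.5804


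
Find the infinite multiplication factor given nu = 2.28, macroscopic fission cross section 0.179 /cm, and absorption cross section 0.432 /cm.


k_inf = nu * Sigma_f / Sigma_a
k_inf = 2.28 * 0.179 / 0.432
k_inf = 0.94472

0.94472


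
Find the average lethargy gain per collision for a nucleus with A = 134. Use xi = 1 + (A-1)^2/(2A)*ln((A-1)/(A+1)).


xi = 1 + (A-1)^2/(2A) * ln((A-1)/(A+1))
xi = 1 + (134-1)^2/(2*134) * ln((134-1)/(134 +1))
xi = 0.014851

0.014851


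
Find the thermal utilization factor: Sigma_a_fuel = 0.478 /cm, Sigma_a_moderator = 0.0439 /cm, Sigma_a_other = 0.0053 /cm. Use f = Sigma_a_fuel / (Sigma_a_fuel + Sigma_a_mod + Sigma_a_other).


f = Sigma_a_fuel / (Sigma_a_fuel + Sigma_a_mod + Sigma_a_other)
f = 0.478 / (0.478 + 0.0439 + 0.0053)
f = 0.90668

0.90668


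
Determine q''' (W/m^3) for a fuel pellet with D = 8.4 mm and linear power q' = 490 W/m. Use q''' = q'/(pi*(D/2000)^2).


r = D / 2 / 1000 = 8.4 / 2 / 1000 = 0.0042 m
q''' = q' / (pi * r^2)
q''' = 490 / (pi * 0.0042^2)
q''' = 8.8419e+06 W/m^3

8.8419e+06


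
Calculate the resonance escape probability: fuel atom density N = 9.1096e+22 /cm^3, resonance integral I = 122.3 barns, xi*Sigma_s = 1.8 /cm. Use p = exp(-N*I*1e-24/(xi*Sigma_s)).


p = exp(-N * I * 1e-24 / (xi*Sigma_s))
p = exp(-9.1096e+22 * 122.3 * 1e-24 / 1.8)
p = 0.0020509

0.0020509


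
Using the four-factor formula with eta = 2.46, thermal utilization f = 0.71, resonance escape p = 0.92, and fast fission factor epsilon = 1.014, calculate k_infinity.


k_inf = eta * f * p * epsilon
k_inf = 2.46 * 0.71 * 0.92 * 1.014
k_inf = 1.6294

1.6294


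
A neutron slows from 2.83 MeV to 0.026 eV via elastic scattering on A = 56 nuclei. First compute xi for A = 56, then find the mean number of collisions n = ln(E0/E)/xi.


xi = 1 + (A-1)^2/(2A)*ln((A-1)/(A+1)) = 0.03529286 (for A = 56)
n = ln(E0/E) / xi
n = ln(2.83e6 / 0.026) / 0.03529286
n = ln(1.088462e+08) / 0.03529286 = 524.34

524.34


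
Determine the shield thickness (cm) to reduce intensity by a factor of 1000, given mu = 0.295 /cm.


x = ln(factor) / mu
x = ln(1000) / 0.295
x = 23.416 cm

23.416


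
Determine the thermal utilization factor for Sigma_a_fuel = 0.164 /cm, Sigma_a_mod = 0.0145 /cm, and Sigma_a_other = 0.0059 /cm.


f = Sigma_a_fuel / (Sigma_a_fuel + Sigma_a_mod + Sigma_a_other)
f = 0.164 / (0.164 + 0.0145 + 0.0059)
f = 0.88937

0.88937


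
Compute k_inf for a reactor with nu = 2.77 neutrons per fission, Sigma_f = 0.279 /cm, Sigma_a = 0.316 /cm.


k_inf = nu * Sigma_f / Sigma_a
k_inf = 2.77 * 0.279 / 0.316
k_inf = 2.4457

2.4457


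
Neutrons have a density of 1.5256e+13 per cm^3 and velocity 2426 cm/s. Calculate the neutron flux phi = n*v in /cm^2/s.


phi = n * v
phi = 1.5256e+13 * 2426
phi = 3.7011e+16 /cm^2/s

3.7011e+16


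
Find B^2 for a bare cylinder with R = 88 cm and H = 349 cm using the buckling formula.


B^2 = (2.405/R)^2 + (pi/H)^2
B^2 = (2.405/88)^2 + (pi/349)^2
B^2 = 8.2793e-04 /cm^2

8.2793e-04


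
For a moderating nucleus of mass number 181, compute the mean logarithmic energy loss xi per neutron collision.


xi = 1 + (A-1)^2/(2A) * ln((A-1)/(A+1))
xi = 1 + (181-1)^2/(2*181) * ln((181-1)/(181 +1))
xi = 0.011009

0.011009


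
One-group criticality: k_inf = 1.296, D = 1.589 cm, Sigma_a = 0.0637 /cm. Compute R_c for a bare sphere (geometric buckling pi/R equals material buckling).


L^2 = D / Sigma_a = 1.589 / 0.0637 = 24.94505 cm^2
B_m^2 = (k_inf - 1) / L^2 = (1.296 - 1) / 24.94505 = 0.01186608 /cm^2
For a bare sphere: B_g = pi/R, so R_c = pi / sqrt(B_m^2)
R_c = pi / sqrt(0.01186608) = 28.840 cm

28.840


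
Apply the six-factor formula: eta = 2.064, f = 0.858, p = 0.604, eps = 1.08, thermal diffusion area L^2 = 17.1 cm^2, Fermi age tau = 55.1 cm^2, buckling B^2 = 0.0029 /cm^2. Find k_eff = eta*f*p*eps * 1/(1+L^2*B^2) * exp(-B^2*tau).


k_inf = eta*f*p*eps = 2.064*0.858*0.604*1.08 = 1.155201
P_TNL = 1/(1 + L^2*B^2) = 1/(1 + 17.1*0.0029) = 0.9527530
P_FNL = exp(-B^2*tau) = exp(-0.0029*55.1) = 0.8523228
k_eff = k_inf * P_TNL * P_FNL = 1.155201 * 0.9527530 * 0.8523228
k_eff = 0.93808

0.93808


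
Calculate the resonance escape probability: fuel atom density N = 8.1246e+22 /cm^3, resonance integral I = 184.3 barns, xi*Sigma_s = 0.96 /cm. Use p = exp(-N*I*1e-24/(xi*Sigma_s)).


p = exp(-N * I * 1e-24 / (xi*Sigma_s))
p = exp(-8.1246e+22 * 184.3 * 1e-24 / 0.96)
p = 1.6830e-07

1.6830e-07


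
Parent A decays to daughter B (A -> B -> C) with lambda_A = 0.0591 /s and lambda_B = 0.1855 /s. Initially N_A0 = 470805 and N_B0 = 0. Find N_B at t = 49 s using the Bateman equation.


N_B(t) = lambda_A * N_A0 / (lambda_B - lambda_A) * [exp(-lambda_A*t) - exp(-lambda_B*t)]
exp(-0.0591*49) = 0.05524928; exp(-0.1855*49) = 1.128445e-04
N_B = 0.0591 * 470805 / (0.1855 - 0.0591) * (0.05524928 - 1.128445e-04)
N_B = 12137

12137


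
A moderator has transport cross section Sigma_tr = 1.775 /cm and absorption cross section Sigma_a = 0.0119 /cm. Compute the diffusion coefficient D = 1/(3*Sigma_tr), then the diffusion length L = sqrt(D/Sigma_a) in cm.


D = 1 / (3 * Sigma_tr) = 1 / (3 * 1.775) = 0.1877934 cm
L = sqrt(D / Sigma_a)
L = sqrt(0.1877934 / 0.0119)
L = 3.9725 cm

3.9725


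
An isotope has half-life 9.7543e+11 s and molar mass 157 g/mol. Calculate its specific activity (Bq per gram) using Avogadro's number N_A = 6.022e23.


lambda = ln(2) / t_half = ln(2) / 9.7543e+11 = 7.106068e-13 /s
SA = lambda * N_A / M
SA = 7.106068e-13 * 6.022e23 / 157
SA = 2.7257e+09 Bq/g

2.7257e+09


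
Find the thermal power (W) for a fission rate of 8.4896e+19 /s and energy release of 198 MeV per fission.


P = fission_rate * E_MeV * 1.602e-13
P = 8.4896e+19 * 198 * 1.602e-13
P = 2.6929e+09 W

2.6929e+09


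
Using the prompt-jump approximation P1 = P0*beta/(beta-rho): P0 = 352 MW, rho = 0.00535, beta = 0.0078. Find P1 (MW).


P1/P0 = beta / (beta - rho)
P1/P0 = 0.0078 / (0.0078 - 0.00535) = 3.183673
P1 = 352 * 3.183673 = 1120.7 MW

1120.7


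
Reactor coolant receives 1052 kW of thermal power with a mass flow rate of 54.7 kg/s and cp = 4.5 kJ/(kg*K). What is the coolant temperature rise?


dT = Q / (m_dot * cp)
dT = 1052 / (54.7 * 4.5)
dT = 4.2738 C

4.2738


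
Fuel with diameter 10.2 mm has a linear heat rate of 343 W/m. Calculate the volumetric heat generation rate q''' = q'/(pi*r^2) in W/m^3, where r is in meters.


r = D / 2 / 1000 = 10.2 / 2 / 1000 = 0.0051 m
q''' = q' / (pi * r^2)
q''' = 343 / (pi * 0.0051^2)
q''' = 4.1976e+06 W/m^3

4.1976e+06


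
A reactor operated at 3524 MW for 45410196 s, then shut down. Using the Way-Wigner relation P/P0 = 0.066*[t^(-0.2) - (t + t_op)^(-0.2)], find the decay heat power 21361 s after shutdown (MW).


P/P0 = 0.066 * [t^(-0.2) - (t + t_op)^(-0.2)]
P/P0 = 0.066 * [21361^(-0.2) - (21361 + 45410196)^(-0.2)]
P/P0 = 0.066 * [0.1361682 - 0.02941227] = 0.007045891
P = 3524 * 0.007045891 = 24.830 MW

24.830


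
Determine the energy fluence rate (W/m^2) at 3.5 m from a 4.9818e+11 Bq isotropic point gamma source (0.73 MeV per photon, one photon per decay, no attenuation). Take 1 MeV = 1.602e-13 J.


psi = A * E * 1.602e-13 / (4*pi*r^2)
psi = 4.9818e+11 * 0.73 * 1.602e-13 / (4*pi*3.5^2)
psi = 3.7846e-04 W/m^2

3.7846e-04


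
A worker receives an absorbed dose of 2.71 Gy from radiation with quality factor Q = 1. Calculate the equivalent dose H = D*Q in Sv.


H = D * Q
H = 2.71 * 1
H = 2.7100 Sv

2.7100


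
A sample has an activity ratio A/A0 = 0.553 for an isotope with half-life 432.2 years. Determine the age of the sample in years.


lambda = ln(2) / t_half = ln(2) / 432.2 = 0.001603765 /yr
t = -ln(A/A0) / lambda
t = -ln(0.553) / 0.001603765
t = 369.38 yr

369.38


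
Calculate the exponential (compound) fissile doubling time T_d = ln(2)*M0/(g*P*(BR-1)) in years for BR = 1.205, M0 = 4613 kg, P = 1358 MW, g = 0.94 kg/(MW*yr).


Breeding gain G = BR - 1 = 1.205 - 1 = 0.205
Fissile production rate = g * P * G = 0.94 * 1358 * 0.205 = 261.6866 kg/yr
T_d = ln(2) * M0 / (g * P * G)
T_d = ln(2) * 4613 / 261.6866 = 12.219 yr

12.219


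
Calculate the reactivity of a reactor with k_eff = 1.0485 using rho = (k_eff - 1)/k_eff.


rho = (k_eff - 1) / k_eff
rho = (1.0485 - 1) / 1.0485
rho = 0.046257

0.046257


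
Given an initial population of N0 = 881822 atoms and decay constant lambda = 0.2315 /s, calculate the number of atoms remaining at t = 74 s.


N = N0 * exp(-lambda * t)
N = 881822 * exp(-0.2315 * 74)
N = 0.032024

0.032024


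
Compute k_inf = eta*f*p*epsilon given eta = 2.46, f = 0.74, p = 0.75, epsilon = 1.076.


k_inf = eta * f * p * epsilon
k_inf = 2.46 * 0.74 * 0.75 * 1.076
k_inf = 1.4691

1.4691


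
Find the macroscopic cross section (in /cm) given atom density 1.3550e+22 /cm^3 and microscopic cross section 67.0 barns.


Sigma = N * sigma_barns * 1e-24
Sigma = 1.3550e+22 * 67.0 * 1e-24
Sigma = 0.90785 /cm

0.90785


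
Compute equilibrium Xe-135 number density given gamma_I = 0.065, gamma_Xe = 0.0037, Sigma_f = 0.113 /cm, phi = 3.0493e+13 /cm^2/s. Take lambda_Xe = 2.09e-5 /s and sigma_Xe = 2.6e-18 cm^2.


Xe_eq = (gamma_I + gamma_Xe) * Sigma_f * phi / (lambda_Xe + sigma_Xe * phi)
Numerator = (0.065 + 0.0037) * 0.113 * 3.0493e+13 = 2.367202e+11
Denominator = 2.09e-5 + 2.6e-18 * 3.0493e+13 = 1.001818e-04
Xe_eq = 2.367202e+11 / 1.001818e-04 = 2.3629e+15 /cm^3

2.3629e+15


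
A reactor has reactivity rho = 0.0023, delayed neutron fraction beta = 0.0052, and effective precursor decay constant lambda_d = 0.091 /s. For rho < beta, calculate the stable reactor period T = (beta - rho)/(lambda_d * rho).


T = (beta - rho) / (lambda_d * rho)
T = (0.0052 - 0.0023) / (0.091 * 0.0023)
T = 13.856 s

13.856


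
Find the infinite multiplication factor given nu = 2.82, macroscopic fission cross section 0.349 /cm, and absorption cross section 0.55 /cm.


k_inf = nu * Sigma_f / Sigma_a
k_inf = 2.82 * 0.349 / 0.55
k_inf = 1.7894

1.7894


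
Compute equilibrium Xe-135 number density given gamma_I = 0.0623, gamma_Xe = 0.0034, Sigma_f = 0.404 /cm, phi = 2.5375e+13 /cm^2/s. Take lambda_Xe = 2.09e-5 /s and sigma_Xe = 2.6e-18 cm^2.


Xe_eq = (gamma_I + gamma_Xe) * Sigma_f * phi / (lambda_Xe + sigma_Xe * phi)
Numerator = (0.0623 + 0.0034) * 0.404 * 2.5375e+13 = 6.735236e+11
Denominator = 2.09e-5 + 2.6e-18 * 2.5375e+13 = 8.687500e-05
Xe_eq = 6.735236e+11 / 8.687500e-05 = 7.7528e+15 /cm^3

7.7528e+15


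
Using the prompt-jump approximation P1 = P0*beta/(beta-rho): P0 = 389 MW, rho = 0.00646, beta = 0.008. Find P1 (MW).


P1/P0 = beta / (beta - rho)
P1/P0 = 0.008 / (0.008 - 0.00646) = 5.194805
P1 = 389 * 5.194805 = 2020.8 MW

2020.8


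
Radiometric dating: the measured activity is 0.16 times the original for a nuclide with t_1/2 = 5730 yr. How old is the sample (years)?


lambda = ln(2) / t_half = ln(2) / 5730 = 1.209681e-04 /yr
t = -ln(A/A0) / lambda
t = -ln(0.16) / 1.209681e-04
t = 15149 yr

15149


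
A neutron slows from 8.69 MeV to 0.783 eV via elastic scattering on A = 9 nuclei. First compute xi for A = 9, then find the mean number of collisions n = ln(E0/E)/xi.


xi = 1 + (A-1)^2/(2A)*ln((A-1)/(A+1)) = 0.2066007 (for A = 9)
n = ln(E0/E) / xi
n = ln(8.69e6 / 0.783) / 0.2066007
n = ln(1.109834e+07) / 0.2066007 = 78.520

78.520


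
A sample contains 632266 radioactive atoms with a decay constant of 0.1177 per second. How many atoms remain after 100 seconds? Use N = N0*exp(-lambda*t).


N = N0 * exp(-lambda * t)
N = 632266 * exp(-0.1177 * 100)
N = 4.8894

4.8894


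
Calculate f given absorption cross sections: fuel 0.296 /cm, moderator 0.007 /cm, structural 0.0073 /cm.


f = Sigma_a_fuel / (Sigma_a_fuel + Sigma_a_mod + Sigma_a_other)
f = 0.296 / (0.296 + 0.007 + 0.0073)
f = 0.95392

0.95392


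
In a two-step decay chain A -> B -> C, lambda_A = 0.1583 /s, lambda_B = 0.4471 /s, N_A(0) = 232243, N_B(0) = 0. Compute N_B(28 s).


N_B(t) = lambda_A * N_A0 / (lambda_B - lambda_A) * [exp(-lambda_A*t) - exp(-lambda_B*t)]
exp(-0.1583*28) = 0.01188593; exp(-0.4471*28) = 3.657247e-06
N_B = 0.1583 * 232243 / (0.4471 - 0.1583) * (0.01188593 - 3.657247e-06)
N_B = 1512.6

1512.6


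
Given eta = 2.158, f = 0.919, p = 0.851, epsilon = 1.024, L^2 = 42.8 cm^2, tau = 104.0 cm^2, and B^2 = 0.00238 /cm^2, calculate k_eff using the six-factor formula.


k_inf = eta*f*p*eps = 2.158*0.919*0.851*1.024 = 1.728210
P_TNL = 1/(1 + L^2*B^2) = 1/(1 + 42.8*0.00238) = 0.9075530
P_FNL = exp(-B^2*tau) = exp(-0.00238*104.0) = 0.7807346
k_eff = k_inf * P_TNL * P_FNL = 1.728210 * 0.9075530 * 0.7807346
k_eff = 1.2245

1.2245


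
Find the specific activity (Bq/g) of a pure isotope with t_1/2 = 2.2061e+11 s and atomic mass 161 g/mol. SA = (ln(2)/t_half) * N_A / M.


lambda = ln(2) / t_half = ln(2) / 2.2061e+11 = 3.141957e-12 /s
SA = lambda * N_A / M
SA = 3.141957e-12 * 6.022e23 / 161
SA = 1.1752e+10 Bq/g

1.1752e+10


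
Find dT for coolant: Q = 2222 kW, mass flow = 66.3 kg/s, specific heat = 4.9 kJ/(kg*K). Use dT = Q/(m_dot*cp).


dT = Q / (m_dot * cp)
dT = 2222 / (66.3 * 4.9)
dT = 6.8397 C

6.8397


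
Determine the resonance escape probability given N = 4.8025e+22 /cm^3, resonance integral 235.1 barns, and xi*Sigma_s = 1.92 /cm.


p = exp(-N * I * 1e-24 / (xi*Sigma_s))
p = exp(-4.8025e+22 * 235.1 * 1e-24 / 1.92)
p = 0.0027932

0.0027932


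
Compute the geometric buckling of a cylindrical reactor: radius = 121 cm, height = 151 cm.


B^2 = (2.405/R)^2 + (pi/H)^2
B^2 = (2.405/121)^2 + (pi/151)^2
B^2 = 8.2792e-04 /cm^2

8.2792e-04


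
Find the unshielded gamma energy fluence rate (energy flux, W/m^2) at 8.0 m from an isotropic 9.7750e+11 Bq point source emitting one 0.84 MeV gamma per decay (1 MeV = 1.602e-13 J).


psi = A * E * 1.602e-13 / (4*pi*r^2)
psi = 9.7750e+11 * 0.84 * 1.602e-13 / (4*pi*8.0^2)
psi = 1.6356e-04 W/m^2

1.6356e-04


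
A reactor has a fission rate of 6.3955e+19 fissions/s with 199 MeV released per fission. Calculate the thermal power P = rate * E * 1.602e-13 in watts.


P = fission_rate * E_MeV * 1.602e-13
P = 6.3955e+19 * 199 * 1.602e-13
P = 2.0389e+09 W

2.0389e+09


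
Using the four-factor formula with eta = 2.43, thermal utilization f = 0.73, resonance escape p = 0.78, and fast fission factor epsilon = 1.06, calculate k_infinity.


k_inf = eta * f * p * epsilon
k_inf = 2.43 * 0.73 * 0.78 * 1.06
k_inf = 1.4667

1.4667


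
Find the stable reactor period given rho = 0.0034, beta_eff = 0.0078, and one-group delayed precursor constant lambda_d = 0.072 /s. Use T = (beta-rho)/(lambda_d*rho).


T = (beta - rho) / (lambda_d * rho)
T = (0.0078 - 0.0034) / (0.072 * 0.0034)
T = 17.974 s

17.974


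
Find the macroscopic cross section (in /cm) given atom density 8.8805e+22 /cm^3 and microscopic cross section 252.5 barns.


Sigma = N * sigma_barns * 1e-24
Sigma = 8.8805e+22 * 252.5 * 1e-24
Sigma = 22.423 /cm

22.423


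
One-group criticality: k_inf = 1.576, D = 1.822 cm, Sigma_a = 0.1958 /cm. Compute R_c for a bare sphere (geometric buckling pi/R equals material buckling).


L^2 = D / Sigma_a = 1.822 / 0.1958 = 9.305414 cm^2
B_m^2 = (k_inf - 1) / L^2 = (1.576 - 1) / 9.305414 = 0.06189945 /cm^2
For a bare sphere: B_g = pi/R, so R_c = pi / sqrt(B_m^2)
R_c = pi / sqrt(0.06189945) = 12.627 cm

12.627


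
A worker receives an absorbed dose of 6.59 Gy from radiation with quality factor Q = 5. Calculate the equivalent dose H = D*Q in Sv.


H = D * Q
H = 6.59 * 5
H = 32.950 Sv

32.950


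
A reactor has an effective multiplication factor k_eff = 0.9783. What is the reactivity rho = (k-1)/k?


rho = (k_eff - 1) / k_eff
rho = (0.9783 - 1) / 0.9783
rho = -0.022181

-0.022181


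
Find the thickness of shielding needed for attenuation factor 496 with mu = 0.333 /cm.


x = ln(factor) / mu
x = ln(496) / 0.333
x = 18.638 cm

18.638


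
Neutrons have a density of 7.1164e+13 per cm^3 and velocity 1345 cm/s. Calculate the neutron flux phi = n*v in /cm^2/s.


phi = n * v
phi = 7.1164e+13 * 1345
phi = 9.5716e+16 /cm^2/s

9.5716e+16


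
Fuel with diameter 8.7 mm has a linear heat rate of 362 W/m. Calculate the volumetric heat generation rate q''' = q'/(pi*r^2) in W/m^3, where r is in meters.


r = D / 2 / 1000 = 8.7 / 2 / 1000 = 0.00435 m
q''' = q' / (pi * r^2)
q''' = 362 / (pi * 0.00435^2)
q''' = 6.0895e+06 W/m^3

6.0895e+06


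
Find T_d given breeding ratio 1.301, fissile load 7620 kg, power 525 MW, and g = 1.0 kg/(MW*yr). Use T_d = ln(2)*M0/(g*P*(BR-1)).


Breeding gain G = BR - 1 = 1.301 - 1 = 0.301
Fissile production rate = g * P * G = 1.0 * 525 * 0.301 = 158.025 kg/yr
T_d = ln(2) * M0 / (g * P * G)
T_d = ln(2) * 7620 / 158.025 = 33.424 yr

33.424


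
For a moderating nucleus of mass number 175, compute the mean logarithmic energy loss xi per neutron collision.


xi = 1 + (A-1)^2/(2A) * ln((A-1)/(A+1))
xi = 1 + (175-1)^2/(2*175) * ln((175-1)/(175 +1))
xi = 0.011385

0.011385


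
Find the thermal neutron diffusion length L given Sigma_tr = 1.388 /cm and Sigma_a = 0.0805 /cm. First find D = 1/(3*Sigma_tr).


D = 1 / (3 * Sigma_tr) = 1 / (3 * 1.388) = 0.2401537 cm
L = sqrt(D / Sigma_a)
L = sqrt(0.2401537 / 0.0805)
L = 1.7272 cm

1.7272


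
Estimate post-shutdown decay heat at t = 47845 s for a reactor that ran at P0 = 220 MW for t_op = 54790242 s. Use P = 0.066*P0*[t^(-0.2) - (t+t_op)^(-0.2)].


P/P0 = 0.066 * [t^(-0.2) - (t + t_op)^(-0.2)]
P/P0 = 0.066 * [47845^(-0.2) - (47845 + 54790242)^(-0.2)]
P/P0 = 0.066 * [0.1158865 - 0.02832589] = 0.005779000
P = 220 * 0.005779000 = 1.2714 MW

1.2714


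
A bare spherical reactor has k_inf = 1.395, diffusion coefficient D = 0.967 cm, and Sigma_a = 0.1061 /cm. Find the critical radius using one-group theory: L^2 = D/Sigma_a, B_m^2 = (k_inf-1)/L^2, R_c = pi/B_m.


L^2 = D / Sigma_a = 0.967 / 0.1061 = 9.114043 cm^2
B_m^2 = (k_inf - 1) / L^2 = (1.395 - 1) / 9.114043 = 0.04333971 /cm^2
For a bare sphere: B_g = pi/R, so R_c = pi / sqrt(B_m^2)
R_c = pi / sqrt(0.04333971) = 15.091 cm

15.091


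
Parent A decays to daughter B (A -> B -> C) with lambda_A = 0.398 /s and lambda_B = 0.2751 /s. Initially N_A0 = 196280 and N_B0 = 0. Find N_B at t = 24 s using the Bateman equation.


N_B(t) = lambda_A * N_A0 / (lambda_B - lambda_A) * [exp(-lambda_A*t) - exp(-lambda_B*t)]
exp(-0.398*24) = 7.105900e-05; exp(-0.2751*24) = 0.001357107
N_B = 0.398 * 196280 / (0.2751 - 0.398) * (7.105900e-05 - 0.001357107)
N_B = 817.46

817.46


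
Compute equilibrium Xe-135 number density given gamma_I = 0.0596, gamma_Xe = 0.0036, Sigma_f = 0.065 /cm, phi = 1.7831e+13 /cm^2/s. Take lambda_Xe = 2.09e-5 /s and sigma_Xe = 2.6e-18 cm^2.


Xe_eq = (gamma_I + gamma_Xe) * Sigma_f * phi / (lambda_Xe + sigma_Xe * phi)
Numerator = (0.0596 + 0.0036) * 0.065 * 1.7831e+13 = 7.324975e+10
Denominator = 2.09e-5 + 2.6e-18 * 1.7831e+13 = 6.726060e-05
Xe_eq = 7.324975e+10 / 6.726060e-05 = 1.0890e+15 /cm^3

1.0890e+15


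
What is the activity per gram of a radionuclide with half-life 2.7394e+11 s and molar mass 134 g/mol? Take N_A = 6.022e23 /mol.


lambda = ln(2) / t_half = ln(2) / 2.7394e+11 = 2.530288e-12 /s
SA = lambda * N_A / M
SA = 2.530288e-12 * 6.022e23 / 134
SA = 1.1371e+10 Bq/g

1.1371e+10


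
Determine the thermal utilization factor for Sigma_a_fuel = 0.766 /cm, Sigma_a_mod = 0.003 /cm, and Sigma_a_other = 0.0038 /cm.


f = Sigma_a_fuel / (Sigma_a_fuel + Sigma_a_mod + Sigma_a_other)
f = 0.766 / (0.766 + 0.003 + 0.0038)
f = 0.99120

0.99120


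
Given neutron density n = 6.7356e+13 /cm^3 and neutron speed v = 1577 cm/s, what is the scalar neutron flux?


phi = n * v
phi = 6.7356e+13 * 1577
phi = 1.0622e+17 /cm^2/s

1.0622e+17


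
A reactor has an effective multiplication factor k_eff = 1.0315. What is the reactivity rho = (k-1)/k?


rho = (k_eff - 1) / k_eff
rho = (1.0315 - 1) / 1.0315
rho = 0.030538

0.030538


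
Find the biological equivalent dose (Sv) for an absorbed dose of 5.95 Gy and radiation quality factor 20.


H = D * Q
H = 5.95 * 20
H = 119.00 Sv

119.00


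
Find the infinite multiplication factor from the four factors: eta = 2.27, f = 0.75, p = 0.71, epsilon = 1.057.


k_inf = eta * f * p * epsilon
k_inf = 2.27 * 0.75 * 0.71 * 1.057
k_inf = 1.2777

1.2777


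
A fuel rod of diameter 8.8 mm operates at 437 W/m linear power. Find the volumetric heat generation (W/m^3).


r = D / 2 / 1000 = 8.8 / 2 / 1000 = 0.0044 m
q''' = q' / (pi * r^2)
q''' = 437 / (pi * 0.0044^2)
q''' = 7.1850e+06 W/m^3

7.1850e+06


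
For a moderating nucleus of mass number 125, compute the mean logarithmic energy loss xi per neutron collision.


xi = 1 + (A-1)^2/(2A) * ln((A-1)/(A+1))
xi = 1 + (125-1)^2/(2*125) * ln((125-1)/(125 +1))
xi = 0.015915

0.015915


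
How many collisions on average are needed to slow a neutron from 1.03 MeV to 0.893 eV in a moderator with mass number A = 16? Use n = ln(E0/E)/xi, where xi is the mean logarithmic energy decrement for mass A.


xi = 1 + (A-1)^2/(2A)*ln((A-1)/(A+1)) = 0.1199467 (for A = 16)
n = ln(E0/E) / xi
n = ln(1.03e6 / 0.893) / 0.1199467
n = ln(1.153415e+06) / 0.1199467 = 116.37

116.37


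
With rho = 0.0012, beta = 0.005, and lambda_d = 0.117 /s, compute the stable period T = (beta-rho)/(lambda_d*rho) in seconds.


T = (beta - rho) / (lambda_d * rho)
T = (0.005 - 0.0012) / (0.117 * 0.0012)
T = 27.066 s

27.066


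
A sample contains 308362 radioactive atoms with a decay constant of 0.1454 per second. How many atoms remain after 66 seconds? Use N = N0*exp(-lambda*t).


N = N0 * exp(-lambda * t)
N = 308362 * exp(-0.1454 * 66)
N = 20.960

20.960


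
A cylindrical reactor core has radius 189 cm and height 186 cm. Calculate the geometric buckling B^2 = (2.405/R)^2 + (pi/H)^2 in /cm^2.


B^2 = (2.405/R)^2 + (pi/H)^2
B^2 = (2.405/189)^2 + (pi/186)^2
B^2 = 4.4720e-04 /cm^2

4.4720e-04


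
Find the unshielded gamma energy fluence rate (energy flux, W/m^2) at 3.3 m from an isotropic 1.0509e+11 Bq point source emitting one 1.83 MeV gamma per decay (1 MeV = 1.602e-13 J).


psi = A * E * 1.602e-13 / (4*pi*r^2)
psi = 1.0509e+11 * 1.83 * 1.602e-13 / (4*pi*3.3^2)
psi = 2.2513e-04 W/m^2

2.2513e-04


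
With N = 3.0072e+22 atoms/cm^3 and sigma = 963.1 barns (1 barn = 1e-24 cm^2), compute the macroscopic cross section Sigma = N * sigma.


Sigma = N * sigma_barns * 1e-24
Sigma = 3.0072e+22 * 963.1 * 1e-24
Sigma = 28.962 /cm

28.962


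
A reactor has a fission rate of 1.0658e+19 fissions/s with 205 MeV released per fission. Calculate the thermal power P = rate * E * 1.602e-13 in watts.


P = fission_rate * E_MeV * 1.602e-13
P = 1.0658e+19 * 205 * 1.602e-13
P = 3.5002e+08 W

3.5002e+08


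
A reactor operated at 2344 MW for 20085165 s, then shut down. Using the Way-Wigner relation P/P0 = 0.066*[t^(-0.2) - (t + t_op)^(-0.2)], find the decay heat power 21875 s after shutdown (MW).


P/P0 = 0.066 * [t^(-0.2) - (t + t_op)^(-0.2)]
P/P0 = 0.066 * [21875^(-0.2) - (21875 + 20085165)^(-0.2)]
P/P0 = 0.066 * [0.1355222 - 0.03462026] = 0.006659528
P = 2344 * 0.006659528 = 15.610 MW

15.610


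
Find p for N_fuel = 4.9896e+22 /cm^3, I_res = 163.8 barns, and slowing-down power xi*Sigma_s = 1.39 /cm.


p = exp(-N * I * 1e-24 / (xi*Sigma_s))
p = exp(-4.9896e+22 * 163.8 * 1e-24 / 1.39)
p = 0.0027953

0.0027953


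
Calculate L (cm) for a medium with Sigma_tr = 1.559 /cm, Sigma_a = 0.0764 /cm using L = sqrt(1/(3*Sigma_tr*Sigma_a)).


D = 1 / (3 * Sigma_tr) = 1 / (3 * 1.559) = 0.2138123 cm
L = sqrt(D / Sigma_a)
L = sqrt(0.2138123 / 0.0764)
L = 1.6729 cm

1.6729


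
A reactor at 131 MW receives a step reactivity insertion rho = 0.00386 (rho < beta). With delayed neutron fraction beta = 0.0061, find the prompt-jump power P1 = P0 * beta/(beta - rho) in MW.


P1/P0 = beta / (beta - rho)
P1/P0 = 0.0061 / (0.0061 - 0.00386) = 2.723214
P1 = 131 * 2.723214 = 356.74 MW

356.74


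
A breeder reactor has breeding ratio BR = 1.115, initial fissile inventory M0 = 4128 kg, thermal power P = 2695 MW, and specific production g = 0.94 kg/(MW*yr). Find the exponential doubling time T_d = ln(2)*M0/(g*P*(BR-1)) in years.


Breeding gain G = BR - 1 = 1.115 - 1 = 0.115
Fissile production rate = g * P * G = 0.94 * 2695 * 0.115 = 291.3295 kg/yr
T_d = ln(2) * M0 / (g * P * G)
T_d = ln(2) * 4128 / 291.3295 = 9.8216 yr

9.8216


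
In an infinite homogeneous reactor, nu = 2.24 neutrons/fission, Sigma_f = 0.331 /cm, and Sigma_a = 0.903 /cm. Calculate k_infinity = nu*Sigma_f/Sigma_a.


k_inf = nu * Sigma_f / Sigma_a
k_inf = 2.24 * 0.331 / 0.903
k_inf = 0.82109

0.82109


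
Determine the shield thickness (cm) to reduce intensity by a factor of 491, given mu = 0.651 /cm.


x = ln(factor) / mu
x = ln(491) / 0.651
x = 9.5183 cm

9.5183


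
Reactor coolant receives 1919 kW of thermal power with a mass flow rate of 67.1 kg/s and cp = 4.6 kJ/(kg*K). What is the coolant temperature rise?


dT = Q / (m_dot * cp)
dT = 1919 / (67.1 * 4.6)
dT = 6.2172 C

6.2172


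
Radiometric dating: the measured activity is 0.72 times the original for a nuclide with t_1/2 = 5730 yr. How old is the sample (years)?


lambda = ln(2) / t_half = ln(2) / 5730 = 1.209681e-04 /yr
t = -ln(A/A0) / lambda
t = -ln(0.72) / 1.209681e-04
t = 2715.6 yr

2715.6


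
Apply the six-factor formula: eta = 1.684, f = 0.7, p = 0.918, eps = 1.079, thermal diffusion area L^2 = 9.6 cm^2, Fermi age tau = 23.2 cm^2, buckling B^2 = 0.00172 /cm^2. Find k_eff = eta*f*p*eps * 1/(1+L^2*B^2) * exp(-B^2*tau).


k_inf = eta*f*p*eps = 1.684*0.7*0.918*1.079 = 1.167627
P_TNL = 1/(1 + L^2*B^2) = 1/(1 + 9.6*0.00172) = 0.9837562
P_FNL = exp(-B^2*tau) = exp(-0.00172*23.2) = 0.9608817
k_eff = k_inf * P_TNL * P_FNL = 1.167627 * 0.9837562 * 0.9608817
k_eff = 1.1037

1.1037


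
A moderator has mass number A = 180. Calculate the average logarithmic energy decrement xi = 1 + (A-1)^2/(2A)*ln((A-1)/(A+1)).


xi = 1 + (A-1)^2/(2A) * ln((A-1)/(A+1))
xi = 1 + (180-1)^2/(2*180) * ln((180-1)/(180 +1))
xi = 0.011070

0.011070


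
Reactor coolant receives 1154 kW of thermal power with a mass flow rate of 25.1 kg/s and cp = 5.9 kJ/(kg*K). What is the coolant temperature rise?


dT = Q / (m_dot * cp)
dT = 1154 / (25.1 * 5.9)
dT = 7.7926 C

7.7926


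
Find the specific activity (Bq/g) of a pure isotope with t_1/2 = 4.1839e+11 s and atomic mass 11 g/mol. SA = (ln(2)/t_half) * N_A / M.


lambda = ln(2) / t_half = ln(2) / 4.1839e+11 = 1.656701e-12 /s
SA = lambda * N_A / M
SA = 1.656701e-12 * 6.022e23 / 11
SA = 9.0697e+10 Bq/g

9.0697e+10


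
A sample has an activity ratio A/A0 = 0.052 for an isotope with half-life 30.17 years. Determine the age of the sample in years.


lambda = ln(2) / t_half = ln(2) / 30.17 = 0.02297472 /yr
t = -ln(A/A0) / lambda
t = -ln(0.052) / 0.02297472
t = 128.69 yr

128.69


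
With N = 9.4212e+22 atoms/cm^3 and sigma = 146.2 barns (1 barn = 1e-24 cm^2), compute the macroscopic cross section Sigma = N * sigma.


Sigma = N * sigma_barns * 1e-24
Sigma = 9.4212e+22 * 146.2 * 1e-24
Sigma = 13.774 /cm

13.774


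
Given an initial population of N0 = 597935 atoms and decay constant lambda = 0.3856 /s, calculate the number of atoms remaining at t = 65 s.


N = N0 * exp(-lambda * t)
N = 597935 * exp(-0.3856 * 65)
N = 7.7893e-06

7.7893e-06


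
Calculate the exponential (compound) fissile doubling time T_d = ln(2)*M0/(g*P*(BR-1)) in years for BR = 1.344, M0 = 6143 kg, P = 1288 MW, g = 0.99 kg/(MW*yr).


Breeding gain G = BR - 1 = 1.344 - 1 = 0.344
Fissile production rate = g * P * G = 0.99 * 1288 * 0.344 = 438.64128 kg/yr
T_d = ln(2) * M0 / (g * P * G)
T_d = ln(2) * 6143 / 438.64128 = 9.7073 yr

9.7073


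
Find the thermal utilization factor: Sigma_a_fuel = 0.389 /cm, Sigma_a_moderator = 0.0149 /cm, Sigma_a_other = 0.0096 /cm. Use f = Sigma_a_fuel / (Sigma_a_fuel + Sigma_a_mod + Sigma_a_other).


f = Sigma_a_fuel / (Sigma_a_fuel + Sigma_a_mod + Sigma_a_other)
f = 0.389 / (0.389 + 0.0149 + 0.0096)
f = 0.94075

0.94075


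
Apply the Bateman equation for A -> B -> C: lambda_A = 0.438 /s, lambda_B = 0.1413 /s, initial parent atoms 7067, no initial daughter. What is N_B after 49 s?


N_B(t) = lambda_A * N_A0 / (lambda_B - lambda_A) * [exp(-lambda_A*t) - exp(-lambda_B*t)]
exp(-0.438*49) = 4.777182e-10; exp(-0.1413*49) = 9.841817e-04
N_B = 0.438 * 7067 / (0.1413 - 0.438) * (4.777182e-10 - 9.841817e-04)
N_B = 10.268

10.268


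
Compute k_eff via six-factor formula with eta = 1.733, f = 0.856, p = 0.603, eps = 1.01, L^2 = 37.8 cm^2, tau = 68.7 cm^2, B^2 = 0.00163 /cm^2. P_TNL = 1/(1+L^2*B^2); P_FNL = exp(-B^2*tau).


k_inf = eta*f*p*eps = 1.733*0.856*0.603*1.01 = 0.9034643
P_TNL = 1/(1 + L^2*B^2) = 1/(1 + 37.8*0.00163) = 0.9419620
P_FNL = exp(-B^2*tau) = exp(-0.00163*68.7) = 0.8940612
k_eff = k_inf * P_TNL * P_FNL = 0.9034643 * 0.9419620 * 0.8940612
k_eff = 0.76087

0.76087


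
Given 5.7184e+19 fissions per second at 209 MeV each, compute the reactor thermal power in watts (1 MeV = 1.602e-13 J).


P = fission_rate * E_MeV * 1.602e-13
P = 5.7184e+19 * 209 * 1.602e-13
P = 1.9146e+09 W

1.9146e+09


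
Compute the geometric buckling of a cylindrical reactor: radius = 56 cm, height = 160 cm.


B^2 = (2.405/R)^2 + (pi/H)^2
B^2 = (2.405/56)^2 + (pi/160)^2
B^2 = 0.0022299 /cm^2

0.0022299


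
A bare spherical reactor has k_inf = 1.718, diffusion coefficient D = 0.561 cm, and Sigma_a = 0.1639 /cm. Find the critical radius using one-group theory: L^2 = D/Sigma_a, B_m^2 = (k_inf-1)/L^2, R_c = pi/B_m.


L^2 = D / Sigma_a = 0.561 / 0.1639 = 3.422819 cm^2
B_m^2 = (k_inf - 1) / L^2 = (1.718 - 1) / 3.422819 = 0.2097686 /cm^2
For a bare sphere: B_g = pi/R, so R_c = pi / sqrt(B_m^2)
R_c = pi / sqrt(0.2097686) = 6.8593 cm

6.8593


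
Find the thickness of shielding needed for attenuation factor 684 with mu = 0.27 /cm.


x = ln(factor) / mu
x = ln(684) / 0.27
x = 24.178 cm

24.178


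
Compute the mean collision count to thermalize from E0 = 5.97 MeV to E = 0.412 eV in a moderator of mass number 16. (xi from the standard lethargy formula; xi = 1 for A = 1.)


xi = 1 + (A-1)^2/(2A)*ln((A-1)/(A+1)) = 0.1199467 (for A = 16)
n = ln(E0/E) / xi
n = ln(5.97e6 / 0.412) / 0.1199467
n = ln(1.449029e+07) / 0.1199467 = 137.47

137.47


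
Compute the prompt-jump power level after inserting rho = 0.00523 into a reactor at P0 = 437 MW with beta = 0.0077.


P1/P0 = beta / (beta - rho)
P1/P0 = 0.0077 / (0.0077 - 0.00523) = 3.117409
P1 = 437 * 3.117409 = 1362.3 MW

1362.3


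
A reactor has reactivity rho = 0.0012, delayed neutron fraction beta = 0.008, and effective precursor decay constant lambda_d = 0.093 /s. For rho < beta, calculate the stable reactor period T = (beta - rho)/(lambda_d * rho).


T = (beta - rho) / (lambda_d * rho)
T = (0.008 - 0.0012) / (0.093 * 0.0012)
T = 60.932 s

60.932


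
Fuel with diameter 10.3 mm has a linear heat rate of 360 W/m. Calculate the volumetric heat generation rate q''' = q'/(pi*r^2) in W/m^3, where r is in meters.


r = D / 2 / 1000 = 10.3 / 2 / 1000 = 0.00515 m
q''' = q' / (pi * r^2)
q''' = 360 / (pi * 0.00515^2)
q''' = 4.3205e+06 W/m^3

4.3205e+06


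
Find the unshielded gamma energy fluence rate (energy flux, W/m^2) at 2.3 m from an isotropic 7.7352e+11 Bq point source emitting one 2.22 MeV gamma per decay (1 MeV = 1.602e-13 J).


psi = A * E * 1.602e-13 / (4*pi*r^2)
psi = 7.7352e+11 * 2.22 * 1.602e-13 / (4*pi*2.3^2)
psi = 0.0041383 W/m^2

0.0041383


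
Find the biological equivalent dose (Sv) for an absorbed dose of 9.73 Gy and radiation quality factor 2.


H = D * Q
H = 9.73 * 2
H = 19.460 Sv

19.460


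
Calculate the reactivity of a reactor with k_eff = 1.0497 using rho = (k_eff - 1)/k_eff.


rho = (k_eff - 1) / k_eff
rho = (1.0497 - 1) / 1.0497
rho = 0.047347

0.047347


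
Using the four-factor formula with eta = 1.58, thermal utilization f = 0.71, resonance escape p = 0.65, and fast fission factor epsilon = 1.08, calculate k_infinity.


k_inf = eta * f * p * epsilon
k_inf = 1.58 * 0.71 * 0.65 * 1.08
k_inf = 0.78750

0.78750


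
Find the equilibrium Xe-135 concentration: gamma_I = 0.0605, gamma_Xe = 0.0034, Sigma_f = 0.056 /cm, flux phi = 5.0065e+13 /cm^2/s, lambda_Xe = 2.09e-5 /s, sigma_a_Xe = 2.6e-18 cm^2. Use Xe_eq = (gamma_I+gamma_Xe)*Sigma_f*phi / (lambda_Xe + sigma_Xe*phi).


Xe_eq = (gamma_I + gamma_Xe) * Sigma_f * phi / (lambda_Xe + sigma_Xe * phi)
Numerator = (0.0605 + 0.0034) * 0.056 * 5.0065e+13 = 1.791526e+11
Denominator = 2.09e-5 + 2.6e-18 * 5.0065e+13 = 1.510690e-04
Xe_eq = 1.791526e+11 / 1.510690e-04 = 1.1859e+15 /cm^3

1.1859e+15


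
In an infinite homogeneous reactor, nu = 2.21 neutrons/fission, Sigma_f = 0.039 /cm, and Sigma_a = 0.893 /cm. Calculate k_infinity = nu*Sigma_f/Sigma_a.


k_inf = nu * Sigma_f / Sigma_a
k_inf = 2.21 * 0.039 / 0.893
k_inf = 0.096517

0.096517


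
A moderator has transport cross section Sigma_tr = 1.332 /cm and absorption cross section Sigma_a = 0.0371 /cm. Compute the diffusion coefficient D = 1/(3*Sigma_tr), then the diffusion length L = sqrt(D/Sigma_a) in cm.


D = 1 / (3 * Sigma_tr) = 1 / (3 * 1.332) = 0.2502503 cm
L = sqrt(D / Sigma_a)
L = sqrt(0.2502503 / 0.0371)
L = 2.5972 cm

2.5972


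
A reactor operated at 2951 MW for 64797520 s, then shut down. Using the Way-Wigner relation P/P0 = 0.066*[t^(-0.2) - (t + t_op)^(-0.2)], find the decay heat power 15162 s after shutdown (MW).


P/P0 = 0.066 * [t^(-0.2) - (t + t_op)^(-0.2)]
P/P0 = 0.066 * [15162^(-0.2) - (15162 + 64797520)^(-0.2)]
P/P0 = 0.066 * [0.1458306 - 0.02739479] = 0.007816763
P = 2951 * 0.007816763 = 23.067 MW

23.067


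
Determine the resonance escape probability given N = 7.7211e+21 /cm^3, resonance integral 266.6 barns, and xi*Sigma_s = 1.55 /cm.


p = exp(-N * I * 1e-24 / (xi*Sigma_s))
p = exp(-7.7211e+21 * 266.6 * 1e-24 / 1.55)
p = 0.26500

0.26500


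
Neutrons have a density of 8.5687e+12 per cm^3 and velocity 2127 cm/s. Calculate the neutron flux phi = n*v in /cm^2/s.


phi = n * v
phi = 8.5687e+12 * 2127
phi = 1.8226e+16 /cm^2/s

1.8226e+16


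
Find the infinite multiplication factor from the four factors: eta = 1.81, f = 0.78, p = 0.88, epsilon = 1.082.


k_inf = eta * f * p * epsilon
k_inf = 1.81 * 0.78 * 0.88 * 1.082
k_inf = 1.3443

1.3443


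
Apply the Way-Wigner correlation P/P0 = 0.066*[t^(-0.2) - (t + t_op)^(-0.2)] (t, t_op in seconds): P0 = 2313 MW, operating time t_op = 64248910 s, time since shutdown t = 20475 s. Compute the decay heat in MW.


P/P0 = 0.066 * [t^(-0.2) - (t + t_op)^(-0.2)]
P/P0 = 0.066 * [20475^(-0.2) - (20475 + 64248910)^(-0.2)]
P/P0 = 0.066 * [0.1373268 - 0.02744095] = 0.007252466
P = 2313 * 0.007252466 = 16.775 MW

16.775


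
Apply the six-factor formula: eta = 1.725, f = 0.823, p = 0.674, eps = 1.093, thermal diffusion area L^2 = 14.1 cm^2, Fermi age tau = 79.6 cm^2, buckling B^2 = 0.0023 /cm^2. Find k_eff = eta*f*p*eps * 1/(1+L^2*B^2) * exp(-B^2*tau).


k_inf = eta*f*p*eps = 1.725*0.823*0.674*1.093 = 1.045849
P_TNL = 1/(1 + L^2*B^2) = 1/(1 + 14.1*0.0023) = 0.9685887
P_FNL = exp(-B^2*tau) = exp(-0.0023*79.6) = 0.8327015
k_eff = k_inf * P_TNL * P_FNL = 1.045849 * 0.9685887 * 0.8327015
k_eff = 0.84352

0.84352


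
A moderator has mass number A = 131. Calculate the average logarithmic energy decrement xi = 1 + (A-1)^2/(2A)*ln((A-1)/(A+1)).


xi = 1 + (A-1)^2/(2A) * ln((A-1)/(A+1))
xi = 1 + (131-1)^2/(2*131) * ln((131-1)/(131 +1))
xi = 0.015190

0.015190


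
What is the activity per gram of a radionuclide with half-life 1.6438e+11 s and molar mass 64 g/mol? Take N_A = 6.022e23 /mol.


lambda = ln(2) / t_half = ln(2) / 1.6438e+11 = 4.216737e-12 /s
SA = lambda * N_A / M
SA = 4.216737e-12 * 6.022e23 / 64
SA = 3.9677e+10 Bq/g

3.9677e+10


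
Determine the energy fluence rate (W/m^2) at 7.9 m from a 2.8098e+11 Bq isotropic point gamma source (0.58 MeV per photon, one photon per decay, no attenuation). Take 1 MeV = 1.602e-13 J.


psi = A * E * 1.602e-13 / (4*pi*r^2)
psi = 2.8098e+11 * 0.58 * 1.602e-13 / (4*pi*7.9^2)
psi = 3.3289e-05 W/m^2

3.3289e-05


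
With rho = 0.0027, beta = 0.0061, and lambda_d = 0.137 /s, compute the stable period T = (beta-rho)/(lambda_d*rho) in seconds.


T = (beta - rho) / (lambda_d * rho)
T = (0.0061 - 0.0027) / (0.137 * 0.0027)
T = 9.1917 s

9.1917


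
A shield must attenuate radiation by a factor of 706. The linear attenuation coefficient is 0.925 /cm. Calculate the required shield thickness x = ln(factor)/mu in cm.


x = ln(factor) / mu
x = ln(706) / 0.925
x = 7.0915 cm

7.0915


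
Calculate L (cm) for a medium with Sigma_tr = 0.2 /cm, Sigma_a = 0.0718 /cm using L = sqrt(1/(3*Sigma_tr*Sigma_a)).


D = 1 / (3 * Sigma_tr) = 1 / (3 * 0.2) = 1.666667 cm
L = sqrt(D / Sigma_a)
L = sqrt(1.666667 / 0.0718)
L = 4.8179 cm

4.8179


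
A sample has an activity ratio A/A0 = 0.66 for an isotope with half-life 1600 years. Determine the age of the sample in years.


lambda = ln(2) / t_half = ln(2) / 1600 = 4.332170e-04 /yr
t = -ln(A/A0) / lambda
t = -ln(0.66) / 4.332170e-04
t = 959.14 yr

959.14


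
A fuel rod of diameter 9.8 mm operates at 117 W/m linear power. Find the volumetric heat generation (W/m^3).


r = D / 2 / 1000 = 9.8 / 2 / 1000 = 0.0049 m
q''' = q' / (pi * r^2)
q''' = 117 / (pi * 0.0049^2)
q''' = 1.5511e+06 W/m^3

1.5511e+06


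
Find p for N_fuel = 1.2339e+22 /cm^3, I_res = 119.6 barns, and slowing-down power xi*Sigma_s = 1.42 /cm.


p = exp(-N * I * 1e-24 / (xi*Sigma_s))
p = exp(-1.2339e+22 * 119.6 * 1e-24 / 1.42)
p = 0.35372

0.35372


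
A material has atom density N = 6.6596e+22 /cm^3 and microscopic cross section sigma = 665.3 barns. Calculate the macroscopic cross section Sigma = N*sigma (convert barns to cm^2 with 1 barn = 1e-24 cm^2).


Sigma = N * sigma_barns * 1e-24
Sigma = 6.6596e+22 * 665.3 * 1e-24
Sigma = 44.306 /cm

44.306


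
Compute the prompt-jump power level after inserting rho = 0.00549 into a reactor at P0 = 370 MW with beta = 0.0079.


P1/P0 = beta / (beta - rho)
P1/P0 = 0.0079 / (0.0079 - 0.00549) = 3.278008
P1 = 370 * 3.278008 = 1212.9 MW

1212.9


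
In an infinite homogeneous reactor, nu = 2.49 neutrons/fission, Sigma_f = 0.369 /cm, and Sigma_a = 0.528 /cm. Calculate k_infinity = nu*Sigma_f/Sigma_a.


k_inf = nu * Sigma_f / Sigma_a
k_inf = 2.49 * 0.369 / 0.528
k_inf = 1.7402

1.7402


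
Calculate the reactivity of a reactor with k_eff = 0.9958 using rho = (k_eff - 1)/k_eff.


rho = (k_eff - 1) / k_eff
rho = (0.9958 - 1) / 0.9958
rho = -0.0042177

-0.0042177


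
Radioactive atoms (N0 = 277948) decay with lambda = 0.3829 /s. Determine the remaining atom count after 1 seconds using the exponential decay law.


N = N0 * exp(-lambda * t)
N = 277948 * exp(-0.3829 * 1)
N = 189527

189527


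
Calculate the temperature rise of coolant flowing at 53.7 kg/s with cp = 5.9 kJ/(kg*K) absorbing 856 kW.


dT = Q / (m_dot * cp)
dT = 856 / (53.7 * 5.9)
dT = 2.7018 C

2.7018


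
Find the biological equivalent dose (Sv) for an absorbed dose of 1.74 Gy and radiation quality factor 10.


H = D * Q
H = 1.74 * 10
H = 17.400 Sv

17.400


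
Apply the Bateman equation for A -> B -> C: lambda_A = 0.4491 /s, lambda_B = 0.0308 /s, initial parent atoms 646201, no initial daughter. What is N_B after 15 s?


N_B(t) = lambda_A * N_A0 / (lambda_B - lambda_A) * [exp(-lambda_A*t) - exp(-lambda_B*t)]
exp(-0.4491*15) = 0.001186794; exp(-0.0308*15) = 0.6300223
N_B = 0.4491 * 646201 / (0.0308 - 0.4491) * (0.001186794 - 0.6300223)
N_B = 436275

436275
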